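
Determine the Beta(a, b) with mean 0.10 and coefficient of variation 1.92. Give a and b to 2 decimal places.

a = 0.14, b = 1.30

Var = (CV·μ)² = (1.92×0.10)² = 0.036864.
a+b = μ(1−μ)/Var − 1 = 0.0900/0.036864 − 1 = 1.4414.
Thus a = 0.10·1.4414 = 0.14 and b = 0.90·1.4414 = 1.30.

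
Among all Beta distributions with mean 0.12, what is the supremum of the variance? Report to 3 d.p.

0.106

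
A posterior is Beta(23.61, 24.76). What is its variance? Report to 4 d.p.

Var = αβ/[(α+β)²(α+β+1)] = (23.61×24.76)/(48.37²×49.37) = 584.5836/115508.861153 = 0.0051.

0.0051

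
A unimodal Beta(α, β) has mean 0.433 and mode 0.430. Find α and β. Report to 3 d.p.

α = 20.207, β = 26.460

Let s = α+β. Mean gives α = μs = 0.433s; mode gives (α−1)/(s−2) = 0.430.
Substituting: 0.433s − 1 = 0.430(s−2) = 0.430s − 0.860, so 0.003s = 0.140 and s = 46.6667.
Then α = 0.433×46.6667 = 20.207 and β = s−α = 26.460.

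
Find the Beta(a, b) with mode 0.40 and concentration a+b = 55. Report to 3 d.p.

a = 22.200, b = 32.800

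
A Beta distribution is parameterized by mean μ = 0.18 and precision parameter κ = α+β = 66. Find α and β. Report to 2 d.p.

α = 11.88, β = 54.12

Split κ in proportion μ : (1−μ): α = 0.18·66 = 11.88, β = 66 − 11.88 = 54.12.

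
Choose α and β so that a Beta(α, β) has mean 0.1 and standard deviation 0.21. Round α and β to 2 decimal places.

α = 0.10, β = 0.94

σ² = 0.21² = 0.0441.
With s = α+β, Var = μ(1−μ)/(s+1), so s+1 = (0.1×0.9)/0.0441 = 2.0408 and s = 1.0408.
α = μs = 0.10, β = (1−μ)s = 0.94.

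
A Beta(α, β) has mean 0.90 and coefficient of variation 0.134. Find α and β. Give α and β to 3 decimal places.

σ = CV·μ = 0.134×0.90 = 0.12060, so σ² = 0.014544.
s+1 = μ(1−μ)/σ² = 0.0900/0.014544 = 6.1880, so s = α+β = 5.1880.
α = μs = 4.669, β = (1−μ)s = 0.519.

α = 4.669, β = 0.519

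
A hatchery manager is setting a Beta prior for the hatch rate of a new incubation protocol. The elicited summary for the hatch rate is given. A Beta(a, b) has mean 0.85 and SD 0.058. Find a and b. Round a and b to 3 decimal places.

Variance = 0.058² = 0.003364. The moment-matching identity a+b = μ(1−μ)/Var − 1 gives
a+b = 0.1275/0.003364 − 1 = 36.9013, so a = μ·36.9013 = 31.366 and b = (1−μ)·36.9013 = 5.535.

a = 31.366, b = 5.535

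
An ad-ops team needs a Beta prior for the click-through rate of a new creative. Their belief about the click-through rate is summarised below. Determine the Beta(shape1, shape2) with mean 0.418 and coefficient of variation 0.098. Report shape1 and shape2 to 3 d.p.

shape1 = 60.182, shape2 = 83.794

σ = CV·μ = 0.098×0.418 = 0.04096, so σ² = 0.001678.
s+1 = μ(1−μ)/σ² = 0.243276/0.001678 = 144.9755, so s = shape1+shape2 = 143.9755.
shape1 = μs = 60.182, shape2 = (1−μ)s = 83.794.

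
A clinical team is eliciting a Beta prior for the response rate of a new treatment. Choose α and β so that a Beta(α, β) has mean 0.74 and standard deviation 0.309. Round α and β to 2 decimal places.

α = 0.75, β = 0.26

Variance = 0.309² = 0.095481. The moment-matching identity α+β = μ(1−μ)/Var − 1 gives
α+β = 0.1924/0.095481 − 1 = 1.0151, so α = μ·1.0151 = 0.75 and β = (1−μ)·1.0151 = 0.26.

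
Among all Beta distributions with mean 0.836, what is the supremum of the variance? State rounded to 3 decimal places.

For fixed mean μ the Beta variance is μ(1−μ)/(α+β+1), increasing as α+β decreases.
Its least upper bound (not attained) is μ(1−μ) = 0.836·0.164 = 0.137.

0.137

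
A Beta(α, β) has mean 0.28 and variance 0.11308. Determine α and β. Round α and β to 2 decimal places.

α = 0.22, β = 0.56

By moment matching, α+β = μ(1−μ)/σ² − 1 = (0.28·0.72)/0.11308 − 1 = 1.7828 − 1 = 0.7828.
Since α/(α+β) = μ, α = 0.28·0.7828 = 0.22 and β = 0.72·0.7828 = 0.56.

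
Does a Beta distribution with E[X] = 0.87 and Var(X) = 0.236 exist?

No

For any Beta, Var(X) < E[X]·(1−E[X]).
Here μ(1−μ) = 0.87×0.13 = 0.1131, and 0.236 ≥ 0.1131.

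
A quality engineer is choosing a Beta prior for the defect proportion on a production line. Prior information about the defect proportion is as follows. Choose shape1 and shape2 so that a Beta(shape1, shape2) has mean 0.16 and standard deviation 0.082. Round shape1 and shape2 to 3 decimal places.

shape1 = 3.038, shape2 = 15.950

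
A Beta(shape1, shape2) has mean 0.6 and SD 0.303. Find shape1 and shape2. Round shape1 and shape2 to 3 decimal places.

shape1 = 0.968, shape2 = 0.646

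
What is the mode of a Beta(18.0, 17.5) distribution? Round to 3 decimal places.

0.507

With α,β > 1, mode = (α−1)/(α+β−2) = 17.0/33.5 = 0.507.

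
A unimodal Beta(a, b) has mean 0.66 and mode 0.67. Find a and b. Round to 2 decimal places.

a = 22.44, b = 11.56

With s = a+b: μ = a/s and mode = (a−1)/(s−2). Eliminating a = μs,
μs − 1 = m(s−2) ⇒ s(μ−m) = 1−2m ⇒ s = -0.34/-0.01 = 34.0000.
So a = μs = 22.44, b = (1−μ)s = 11.56.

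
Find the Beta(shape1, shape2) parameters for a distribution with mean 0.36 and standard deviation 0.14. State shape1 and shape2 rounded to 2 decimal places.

σ² = 0.14² = 0.0196.
With s = shape1+shape2, Var = μ(1−μ)/(s+1), so s+1 = (0.36×0.64)/0.0196 = 11.7551 and s = 10.7551.
shape1 = μs = 3.87, shape2 = (1−μ)s = 6.88.

shape1 = 3.87, shape2 = 6.88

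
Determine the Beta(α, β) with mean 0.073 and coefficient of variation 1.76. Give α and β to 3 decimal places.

Var = (CV·μ)² = (1.76×0.073)² = 0.016507.
α+β = μ(1−μ)/Var − 1 = 0.067671/0.016507 − 1 = 3.0995.
Thus α = 0.073·3.0995 = 0.226 and β = 0.927·3.0995 = 2.873.

α = 0.226, β = 2.873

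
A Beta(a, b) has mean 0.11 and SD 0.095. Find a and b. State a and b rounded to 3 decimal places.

a = 1.083, b = 8.764

Variance = 0.095² = 0.009025. The moment-matching identity a+b = μ(1−μ)/Var − 1 gives
a+b = 0.0979/0.009025 − 1 = 9.8476, so a = μ·9.8476 = 1.083 and b = (1−μ)·9.8476 = 8.764.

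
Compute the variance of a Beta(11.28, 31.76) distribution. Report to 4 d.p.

0.0044

μ = 11.28/43.04 = 0.262082; Var = μ(1−μ)/(α+β+1) = 0.1933949/44.04 = 0.0044.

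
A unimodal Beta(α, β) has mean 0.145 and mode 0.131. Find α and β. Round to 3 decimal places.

α = 7.644, β = 45.071

With s = α+β: μ = α/s and mode = (α−1)/(s−2). Eliminating α = μs,
μs − 1 = m(s−2) ⇒ s(μ−m) = 1−2m ⇒ s = 0.738/0.014 = 52.7143.
So α = μs = 7.644, β = (1−μ)s = 45.071.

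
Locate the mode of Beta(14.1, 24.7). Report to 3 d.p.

0.356

With α,β > 1, mode = (α−1)/(α+β−2) = 13.1/36.8 = 0.356.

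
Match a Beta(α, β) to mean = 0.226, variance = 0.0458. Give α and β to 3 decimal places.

Let s = α+β. The Beta variance is μ(1−μ)/(s+1).
So s+1 = μ(1−μ)/σ² = (0.226×0.774)/0.0458 = 0.174924/0.0458 = 3.8193, giving s = 2.8193.
Then α = μs = 0.226×2.8193 = 0.637 and β = (1−μ)s = 0.774×2.8193 = 2.182.

α = 0.637, β = 2.182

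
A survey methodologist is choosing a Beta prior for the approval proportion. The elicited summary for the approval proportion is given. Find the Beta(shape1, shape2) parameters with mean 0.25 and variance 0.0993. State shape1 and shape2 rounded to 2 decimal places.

Write ν = shape1+shape2; then shape1 = μν and Var = μ(1−μ)/(ν+1).
ν = μ(1−μ)/Var − 1 = 0.1875/0.0993 − 1 = 0.8882.
shape1 = 0.25·0.8882 = 0.22, shape2 = 0.75·0.8882 = 0.67.

shape1 = 0.22, shape2 = 0.67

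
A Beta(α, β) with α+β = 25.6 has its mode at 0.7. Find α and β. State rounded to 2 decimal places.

α = 17.52, β = 8.08

For α,β>1 the mode is (α−1)/(α+β−2), so α = mode·(κ−2)+1 = 0.7×23.6+1 = 17.52.
And β = (1−mode)·(κ−2)+1 = 0.3×23.6+1 = 8.08.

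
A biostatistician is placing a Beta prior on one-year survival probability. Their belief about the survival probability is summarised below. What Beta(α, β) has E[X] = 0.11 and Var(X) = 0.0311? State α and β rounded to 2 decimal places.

Write ν = α+β; then α = μν and Var = μ(1−μ)/(ν+1).
ν = μ(1−μ)/Var − 1 = 0.0979/0.0311 − 1 = 2.1479.
α = 0.11·2.1479 = 0.24, β = 0.89·2.1479 = 1.91.

α = 0.24, β = 1.91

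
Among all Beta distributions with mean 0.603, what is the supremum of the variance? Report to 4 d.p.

0.2394

Var = μ(1−μ)/(α+β+1), which approaches μ(1−μ) as α+β → 0.
So the supremum is μ(1−μ) = 0.603×0.397 = 0.2394.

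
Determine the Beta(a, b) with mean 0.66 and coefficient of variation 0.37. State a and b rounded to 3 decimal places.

a = 1.824, b = 0.939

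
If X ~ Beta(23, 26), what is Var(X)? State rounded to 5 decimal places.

μ = 23/49 = 0.469388; Var = μ(1−μ)/(α+β+1) = 0.2490629/50 = 0.00498.

0.00498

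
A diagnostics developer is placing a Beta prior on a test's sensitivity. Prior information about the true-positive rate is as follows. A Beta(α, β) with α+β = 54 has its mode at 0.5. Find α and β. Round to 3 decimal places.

Since the density peak of Beta(α,β) is at (α−1)/(α+β−2),
α = 1 + 0.5(54−2) = 27.000 and β = 54 − 27.000 = 27.000.

α = 27.000, β = 27.000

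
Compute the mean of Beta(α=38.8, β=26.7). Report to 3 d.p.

0.592

The Beta mean is α/(α+β) = 38.8/(38.8+26.7) = 0.592.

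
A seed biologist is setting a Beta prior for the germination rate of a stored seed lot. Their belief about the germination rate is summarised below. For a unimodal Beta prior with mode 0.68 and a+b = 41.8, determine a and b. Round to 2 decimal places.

a = 28.06, b = 13.74

Since the density peak of Beta(a,b) is at (a−1)/(a+b−2),
a = 1 + 0.68(41.8−2) = 28.06 and b = 41.8 − 28.06 = 13.74.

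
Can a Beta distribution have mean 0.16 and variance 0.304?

A Beta with mean μ has variance μ(1−μ)/(α+β+1) < μ(1−μ).
Here μ(1−μ) = 0.16×0.84 = 0.1344, and 0.304 ≥ 0.1344.

No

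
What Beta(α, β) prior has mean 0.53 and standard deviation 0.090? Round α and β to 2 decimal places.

α = 15.77, β = 13.98

Variance = 0.090² = 0.008100. The moment-matching identity α+β = μ(1−μ)/Var − 1 gives
α+β = 0.2491/0.008100 − 1 = 29.7531, so α = μ·29.7531 = 15.77 and β = (1−μ)·29.7531 = 13.98.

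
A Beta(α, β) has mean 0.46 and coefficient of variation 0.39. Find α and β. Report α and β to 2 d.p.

α = 3.09, β = 3.63

Var = (CV·μ)² = (0.39×0.46)² = 0.032184.
α+β = μ(1−μ)/Var − 1 = 0.2484/0.032184 − 1 = 6.7180.
Thus α = 0.46·6.7180 = 3.09 and β = 0.54·6.7180 = 3.63.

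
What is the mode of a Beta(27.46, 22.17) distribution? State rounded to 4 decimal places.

0.5555

The density x^(α−1)(1−x)^(β−1) is maximised at (α−1)/(α+β−2) = 26.46/47.63 = 0.5555.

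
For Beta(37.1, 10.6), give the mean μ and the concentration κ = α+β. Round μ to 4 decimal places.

κ = α+β = 37.1+10.6 = 47.7; μ = α/κ = 37.1/47.7 = 0.7778.

μ = 0.7778, κ = 47.7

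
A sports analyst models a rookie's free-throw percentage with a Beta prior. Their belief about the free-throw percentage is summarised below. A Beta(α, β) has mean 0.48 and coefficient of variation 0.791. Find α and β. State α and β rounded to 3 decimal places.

α = 0.351, β = 0.380

σ = CV·μ = 0.791×0.48 = 0.37968, so σ² = 0.144157.
s+1 = μ(1−μ)/σ² = 0.2496/0.144157 = 1.7314, so s = α+β = 0.7314.
α = μs = 0.351, β = (1−μ)s = 0.380.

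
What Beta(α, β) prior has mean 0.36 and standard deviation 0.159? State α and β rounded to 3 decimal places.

Variance = 0.159² = 0.025281. The moment-matching identity α+β = μ(1−μ)/Var − 1 gives
α+β = 0.2304/0.025281 − 1 = 8.1136, so α = μ·8.1136 = 2.921 and β = (1−μ)·8.1136 = 5.193.

α = 2.921, β = 5.193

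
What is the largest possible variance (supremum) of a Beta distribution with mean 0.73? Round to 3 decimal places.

For fixed mean μ the Beta variance is μ(1−μ)/(α+β+1), increasing as α+β decreases.
Its least upper bound (not attained) is μ(1−μ) = 0.73·0.27 = 0.197.

0.197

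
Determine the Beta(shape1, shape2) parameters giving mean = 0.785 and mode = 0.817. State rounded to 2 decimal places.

shape1 = 15.55, shape2 = 4.26

With s = shape1+shape2: μ = shape1/s and mode = (shape1−1)/(s−2). Eliminating shape1 = μs,
μs − 1 = m(s−2) ⇒ s(μ−m) = 1−2m ⇒ s = -0.634/-0.032 = 19.8125.
So shape1 = μs = 15.55, shape2 = (1−μ)s = 4.26.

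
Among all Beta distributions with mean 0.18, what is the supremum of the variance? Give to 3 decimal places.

Var = μ(1−μ)/(α+β+1), which approaches μ(1−μ) as α+β → 0.
So the supremum is μ(1−μ) = 0.18×0.82 = 0.148.

0.148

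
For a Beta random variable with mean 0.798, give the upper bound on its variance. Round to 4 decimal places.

For fixed mean μ the Beta variance is μ(1−μ)/(α+β+1), increasing as α+β decreases.
Its least upper bound (not attained) is μ(1−μ) = 0.798·0.202 = 0.1612.

0.1612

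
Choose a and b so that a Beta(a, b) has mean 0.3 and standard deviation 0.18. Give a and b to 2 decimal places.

a = 1.64, b = 3.84

σ² = 0.18² = 0.0324.
With s = a+b, Var = μ(1−μ)/(s+1), so s+1 = (0.3×0.7)/0.0324 = 6.4815 and s = 5.4815.
a = μs = 1.64, b = (1−μ)s = 3.84.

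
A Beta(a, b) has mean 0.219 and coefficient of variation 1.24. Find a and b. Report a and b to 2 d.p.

a = 0.29, b = 1.03

Var = (CV·μ)² = (1.24×0.219)² = 0.073745.
a+b = μ(1−μ)/Var − 1 = 0.171039/0.073745 − 1 = 1.3193.
Thus a = 0.219·1.3193 = 0.29 and b = 0.781·1.3193 = 1.03.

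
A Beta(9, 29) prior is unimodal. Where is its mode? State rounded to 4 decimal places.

0.2222

With α,β > 1, mode = (α−1)/(α+β−2) = 8/36 = 0.2222.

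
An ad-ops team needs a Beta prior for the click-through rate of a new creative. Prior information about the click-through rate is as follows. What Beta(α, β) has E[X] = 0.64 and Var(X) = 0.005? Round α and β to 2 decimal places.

Let s = α+β. The Beta variance is μ(1−μ)/(s+1).
So s+1 = μ(1−μ)/σ² = (0.64×0.36)/0.005 = 0.2304/0.005 = 46.0800, giving s = 45.0800.
Then α = μs = 0.64×45.0800 = 28.85 and β = (1−μ)s = 0.36×45.0800 = 16.23.

α = 28.85, β = 16.23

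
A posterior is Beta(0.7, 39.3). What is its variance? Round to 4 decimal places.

0.0004

α+β = 40.0 and αβ = 27.51, so Var = αβ/[(α+β)²(α+β+1)] = 27.51/65600.000 = 0.0004.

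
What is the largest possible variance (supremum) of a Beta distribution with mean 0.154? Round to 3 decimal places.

0.130

Var = μ(1−μ)/(α+β+1), which approaches μ(1−μ) as α+β → 0.
So the supremum is μ(1−μ) = 0.154×0.846 = 0.130.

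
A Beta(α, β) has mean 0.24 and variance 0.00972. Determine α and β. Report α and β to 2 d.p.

α = 4.26, β = 13.50

By moment matching, α+β = μ(1−μ)/σ² − 1 = (0.24·0.76)/0.00972 − 1 = 18.7654 − 1 = 17.7654.
Since α/(α+β) = μ, α = 0.24·17.7654 = 4.26 and β = 0.76·17.7654 = 13.50.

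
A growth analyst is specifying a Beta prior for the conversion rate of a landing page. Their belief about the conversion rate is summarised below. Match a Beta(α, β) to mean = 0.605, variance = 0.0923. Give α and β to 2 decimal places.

α = 0.96, β = 0.63

Let s = α+β. The Beta variance is μ(1−μ)/(s+1).
So s+1 = μ(1−μ)/σ² = (0.605×0.395)/0.0923 = 0.238975/0.0923 = 2.5891, giving s = 1.5891.
Then α = μs = 0.605×1.5891 = 0.96 and β = (1−μ)s = 0.395×1.5891 = 0.63.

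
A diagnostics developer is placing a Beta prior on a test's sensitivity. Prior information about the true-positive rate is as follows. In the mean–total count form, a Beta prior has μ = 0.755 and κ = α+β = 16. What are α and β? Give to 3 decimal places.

α = 12.080, β = 3.920

Split κ in proportion μ : (1−μ): α = 0.755·16 = 12.080, β = 16 − 12.080 = 3.920.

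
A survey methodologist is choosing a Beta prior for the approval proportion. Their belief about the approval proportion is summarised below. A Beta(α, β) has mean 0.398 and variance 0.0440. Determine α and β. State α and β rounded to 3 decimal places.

α = 1.769, β = 2.676

Write ν = α+β; then α = μν and Var = μ(1−μ)/(ν+1).
ν = μ(1−μ)/Var − 1 = 0.239596/0.0440 − 1 = 4.4454.
α = 0.398·4.4454 = 1.769, β = 0.602·4.4454 = 2.676.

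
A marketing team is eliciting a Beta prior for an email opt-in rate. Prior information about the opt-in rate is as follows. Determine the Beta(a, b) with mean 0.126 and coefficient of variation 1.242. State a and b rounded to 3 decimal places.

a = 0.441, b = 3.056

σ = CV·μ = 1.242×0.126 = 0.15649, so σ² = 0.024490.
s+1 = μ(1−μ)/σ² = 0.110124/0.024490 = 4.4967, so s = a+b = 3.4967.
a = μs = 0.441, b = (1−μ)s = 3.056.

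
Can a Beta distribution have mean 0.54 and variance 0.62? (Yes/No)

No

A Beta with mean μ has variance μ(1−μ)/(α+β+1) < μ(1−μ).
Here μ(1−μ) = 0.54×0.46 = 0.2484, and 0.62 ≥ 0.2484.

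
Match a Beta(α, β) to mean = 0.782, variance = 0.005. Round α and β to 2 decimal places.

α = 25.88, β = 7.21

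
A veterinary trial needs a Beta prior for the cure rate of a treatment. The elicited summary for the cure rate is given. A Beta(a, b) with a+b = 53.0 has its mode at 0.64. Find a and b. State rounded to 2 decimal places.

a = 33.64, b = 19.36

For a,b>1 the mode is (a−1)/(a+b−2), so a = mode·(κ−2)+1 = 0.64×51.0+1 = 33.64.
And b = (1−mode)·(κ−2)+1 = 0.36×51.0+1 = 19.36.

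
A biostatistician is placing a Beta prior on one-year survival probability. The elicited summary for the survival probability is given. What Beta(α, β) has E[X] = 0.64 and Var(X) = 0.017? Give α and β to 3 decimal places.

α = 8.034, β = 4.519

By moment matching, α+β = μ(1−μ)/σ² − 1 = (0.64·0.36)/0.017 − 1 = 13.5529 − 1 = 12.5529.
Since α/(α+β) = μ, α = 0.64·12.5529 = 8.034 and β = 0.36·12.5529 = 4.519.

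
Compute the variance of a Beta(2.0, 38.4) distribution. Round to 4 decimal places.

0.0011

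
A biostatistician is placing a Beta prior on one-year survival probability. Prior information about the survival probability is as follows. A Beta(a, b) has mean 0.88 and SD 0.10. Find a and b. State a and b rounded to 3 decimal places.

a = 8.413, b = 1.147

First σ² = 0.0100. Setting a = μn, b = (1−μ)n with n = a+b,
μ(1−μ)/(n+1) = 0.0100 ⇒ n+1 = 0.1056/0.0100 = 10.5600 ⇒ n = 9.5600.
Hence a = 0.88×9.5600 = 8.413, b = 0.12×9.5600 = 1.147.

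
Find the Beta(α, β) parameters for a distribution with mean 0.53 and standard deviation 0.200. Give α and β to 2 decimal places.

α = 2.77, β = 2.46

First σ² = 0.040000. Setting α = μn, β = (1−μ)n with n = α+β,
μ(1−μ)/(n+1) = 0.040000 ⇒ n+1 = 0.2491/0.040000 = 6.2275 ⇒ n = 5.2275.
Hence α = 0.53×5.2275 = 2.77, β = 0.47×5.2275 = 2.46.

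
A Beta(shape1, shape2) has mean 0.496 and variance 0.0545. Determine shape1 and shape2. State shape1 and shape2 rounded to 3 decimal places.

Let s = shape1+shape2. The Beta variance is μ(1−μ)/(s+1).
So s+1 = μ(1−μ)/σ² = (0.496×0.504)/0.0545 = 0.249984/0.0545 = 4.5869, giving s = 3.5869.
Then shape1 = μs = 0.496×3.5869 = 1.779 and shape2 = (1−μ)s = 0.504×3.5869 = 1.808.

shape1 = 1.779, shape2 = 1.808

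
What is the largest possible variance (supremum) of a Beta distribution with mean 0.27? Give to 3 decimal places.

0.197

Var = μ(1−μ)/(α+β+1), which approaches μ(1−μ) as α+β → 0.
So the supremum is μ(1−μ) = 0.27×0.73 = 0.197.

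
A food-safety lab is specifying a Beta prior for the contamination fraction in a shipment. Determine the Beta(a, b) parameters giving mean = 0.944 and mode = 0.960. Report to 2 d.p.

Let s = a+b. Mean gives a = μs = 0.944s; mode gives (a−1)/(s−2) = 0.960.
Substituting: 0.944s − 1 = 0.960(s−2) = 0.960s − 1.920, so -0.016s = -0.920 and s = 57.5000.
Then a = 0.944×57.5000 = 54.28 and b = s−a = 3.22.

a = 54.28, b = 3.22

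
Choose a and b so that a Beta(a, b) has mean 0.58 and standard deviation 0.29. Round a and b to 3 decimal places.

a = 1.100, b = 0.797

First σ² = 0.0841. Setting a = μn, b = (1−μ)n with n = a+b,
μ(1−μ)/(n+1) = 0.0841 ⇒ n+1 = 0.2436/0.0841 = 2.8966 ⇒ n = 1.8966.
Hence a = 0.58×1.8966 = 1.100, b = 0.42×1.8966 = 0.797.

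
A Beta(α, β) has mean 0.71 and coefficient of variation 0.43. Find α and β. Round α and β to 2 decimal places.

α = 0.86, β = 0.35

Var = (CV·μ)² = (0.43×0.71)² = 0.093208.
α+β = μ(1−μ)/Var − 1 = 0.2059/0.093208 − 1 = 1.2090.
Thus α = 0.71·1.2090 = 0.86 and β = 0.29·1.2090 = 0.35.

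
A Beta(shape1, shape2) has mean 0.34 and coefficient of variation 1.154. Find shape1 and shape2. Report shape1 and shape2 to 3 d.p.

Var = (CV·μ)² = (1.154×0.34)² = 0.153946.
shape1+shape2 = μ(1−μ)/Var − 1 = 0.2244/0.153946 − 1 = 0.4577.
Thus shape1 = 0.34·0.4577 = 0.156 and shape2 = 0.66·0.4577 = 0.302.

shape1 = 0.156, shape2 = 0.302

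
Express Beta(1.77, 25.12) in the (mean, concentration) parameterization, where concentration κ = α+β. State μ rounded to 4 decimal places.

κ = α+β = 1.77+25.12 = 26.89; μ = α/κ = 1.77/26.89 = 0.0658.

μ = 0.0658, κ = 26.89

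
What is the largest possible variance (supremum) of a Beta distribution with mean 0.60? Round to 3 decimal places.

0.240

Var = μ(1−μ)/(α+β+1), which approaches μ(1−μ) as α+β → 0.
So the supremum is μ(1−μ) = 0.60×0.40 = 0.240.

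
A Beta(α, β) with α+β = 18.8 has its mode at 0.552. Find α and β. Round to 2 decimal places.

Mode = (α−1)/(κ−2) with κ = α+β, so α−1 = 0.552·16.8 = 9.27.
α = 10.27; β = κ − α = 8.53.

α = 10.27, β = 8.53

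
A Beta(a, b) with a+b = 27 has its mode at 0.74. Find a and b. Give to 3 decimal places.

a = 19.500, b = 7.500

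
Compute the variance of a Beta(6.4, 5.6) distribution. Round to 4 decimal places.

Var = αβ/[(α+β)²(α+β+1)] = (6.4×5.6)/(12.0²×13.0) = 35.84/1872.000 = 0.0191.

0.0191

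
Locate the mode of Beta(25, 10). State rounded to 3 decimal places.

With α,β > 1, mode = (α−1)/(α+β−2) = 24/33 = 0.727.

0.727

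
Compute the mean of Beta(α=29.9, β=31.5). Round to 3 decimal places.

The Beta mean is α/(α+β) = 29.9/(29.9+31.5) = 0.487.

0.487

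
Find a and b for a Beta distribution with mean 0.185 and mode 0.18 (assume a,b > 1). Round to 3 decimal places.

With s = a+b: μ = a/s and mode = (a−1)/(s−2). Eliminating a = μs,
μs − 1 = m(s−2) ⇒ s(μ−m) = 1−2m ⇒ s = 0.64/0.005 = 128.0000.
So a = μs = 23.680, b = (1−μ)s = 104.320.

a = 23.680, b = 104.320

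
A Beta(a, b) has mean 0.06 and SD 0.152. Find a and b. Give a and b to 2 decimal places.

a = 0.09, b = 1.35

First σ² = 0.023104. Setting a = μn, b = (1−μ)n with n = a+b,
μ(1−μ)/(n+1) = 0.023104 ⇒ n+1 = 0.0564/0.023104 = 2.4411 ⇒ n = 1.4411.
Hence a = 0.06×1.4411 = 0.09, b = 0.94×1.4411 = 1.35.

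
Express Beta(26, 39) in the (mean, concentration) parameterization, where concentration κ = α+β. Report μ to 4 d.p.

κ = α+β = 26+39 = 65; μ = α/κ = 26/65 = 0.4000.

μ = 0.4000, κ = 65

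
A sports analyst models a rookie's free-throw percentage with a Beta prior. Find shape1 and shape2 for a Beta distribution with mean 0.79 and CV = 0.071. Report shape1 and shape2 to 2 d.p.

σ = CV·μ = 0.071×0.79 = 0.05609, so σ² = 0.003146.
s+1 = μ(1−μ)/σ² = 0.1659/0.003146 = 52.7322, so s = shape1+shape2 = 51.7322.
shape1 = μs = 40.87, shape2 = (1−μ)s = 10.86.

shape1 = 40.87, shape2 = 10.86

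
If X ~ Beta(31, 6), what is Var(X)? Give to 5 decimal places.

0.00358

Var = αβ/[(α+β)²(α+β+1)] = (31×6)/(37²×38) = 186/52022 = 0.00358.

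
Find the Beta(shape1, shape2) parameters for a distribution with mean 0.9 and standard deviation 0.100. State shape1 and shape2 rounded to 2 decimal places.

shape1 = 7.20, shape2 = 0.80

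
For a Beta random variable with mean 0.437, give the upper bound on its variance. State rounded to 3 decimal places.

0.246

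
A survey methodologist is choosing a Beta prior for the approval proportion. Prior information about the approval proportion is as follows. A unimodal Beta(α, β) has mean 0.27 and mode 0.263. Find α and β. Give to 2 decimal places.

Let s = α+β. Mean gives α = μs = 0.27s; mode gives (α−1)/(s−2) = 0.263.
Substituting: 0.27s − 1 = 0.263(s−2) = 0.263s − 0.526, so 0.007s = 0.474 and s = 67.7143.
Then α = 0.27×67.7143 = 18.28 and β = s−α = 49.43.

α = 18.28, β = 49.43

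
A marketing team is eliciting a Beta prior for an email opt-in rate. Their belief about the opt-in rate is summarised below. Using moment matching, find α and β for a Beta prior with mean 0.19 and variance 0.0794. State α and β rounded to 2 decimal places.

By moment matching, α+β = μ(1−μ)/σ² − 1 = (0.19·0.81)/0.0794 − 1 = 1.9383 − 1 = 0.9383.
Since α/(α+β) = μ, α = 0.19·0.9383 = 0.18 and β = 0.81·0.9383 = 0.76.

α = 0.18, β = 0.76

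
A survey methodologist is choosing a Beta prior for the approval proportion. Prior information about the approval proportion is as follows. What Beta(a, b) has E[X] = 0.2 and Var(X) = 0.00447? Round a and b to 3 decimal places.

a = 6.959, b = 27.835

Write ν = a+b; then a = μν and Var = μ(1−μ)/(ν+1).
ν = μ(1−μ)/Var − 1 = 0.16/0.00447 − 1 = 34.7942.
a = 0.2·34.7942 = 6.959, b = 0.8·34.7942 = 27.835.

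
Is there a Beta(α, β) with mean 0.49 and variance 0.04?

For any Beta, Var(X) < E[X]·(1−E[X]).
Here μ(1−μ) = 0.49×0.51 = 0.2499, and 0.04 < 0.2499.

Yes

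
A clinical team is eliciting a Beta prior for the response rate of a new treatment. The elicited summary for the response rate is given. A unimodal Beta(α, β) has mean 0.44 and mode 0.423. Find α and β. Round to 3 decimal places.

α = 3.986, β = 5.073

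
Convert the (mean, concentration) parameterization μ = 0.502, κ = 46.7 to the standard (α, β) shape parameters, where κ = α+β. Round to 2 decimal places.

Split κ in proportion μ : (1−μ): α = 0.502·46.7 = 23.44, β = 46.7 − 23.44 = 23.26.

α = 23.44, β = 23.26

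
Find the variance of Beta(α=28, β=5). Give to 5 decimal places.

0.00378

Var = αβ/[(α+β)²(α+β+1)] = (28×5)/(33²×34) = 140/37026 = 0.00378.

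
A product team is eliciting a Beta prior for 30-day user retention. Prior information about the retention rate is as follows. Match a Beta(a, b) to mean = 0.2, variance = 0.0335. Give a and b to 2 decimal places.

Write ν = a+b; then a = μν and Var = μ(1−μ)/(ν+1).
ν = μ(1−μ)/Var − 1 = 0.16/0.0335 − 1 = 3.7761.
a = 0.2·3.7761 = 0.76, b = 0.8·3.7761 = 3.02.

a = 0.76, b = 3.02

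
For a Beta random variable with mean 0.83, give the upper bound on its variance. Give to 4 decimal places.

Var = μ(1−μ)/(α+β+1), which approaches μ(1−μ) as α+β → 0.
So the supremum is μ(1−μ) = 0.83×0.17 = 0.1411.

0.1411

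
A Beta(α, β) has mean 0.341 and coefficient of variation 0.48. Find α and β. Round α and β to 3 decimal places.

α = 2.519, β = 4.869

σ = CV·μ = 0.48×0.341 = 0.16368, so σ² = 0.026791.
s+1 = μ(1−μ)/σ² = 0.224719/0.026791 = 8.3878, so s = α+β = 7.3878.
α = μs = 2.519, β = (1−μ)s = 4.869.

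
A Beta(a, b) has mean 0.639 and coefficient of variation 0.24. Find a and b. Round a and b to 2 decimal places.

a = 5.63, b = 3.18

Var = (CV·μ)² = (0.24×0.639)² = 0.023519.
a+b = μ(1−μ)/Var − 1 = 0.230679/0.023519 − 1 = 8.8081.
Thus a = 0.639·8.8081 = 5.63 and b = 0.361·8.8081 = 3.18.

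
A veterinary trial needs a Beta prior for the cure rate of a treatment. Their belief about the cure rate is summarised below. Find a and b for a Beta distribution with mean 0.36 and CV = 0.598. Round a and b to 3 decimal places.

σ = CV·μ = 0.598×0.36 = 0.21528, so σ² = 0.046345.
s+1 = μ(1−μ)/σ² = 0.2304/0.046345 = 4.9714, so s = a+b = 3.9714.
a = μs = 1.430, b = (1−μ)s = 2.542.

a = 1.430, b = 2.542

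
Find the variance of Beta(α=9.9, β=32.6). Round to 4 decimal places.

0.0041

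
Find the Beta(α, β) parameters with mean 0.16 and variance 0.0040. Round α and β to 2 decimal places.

α = 5.22, β = 27.38

By moment matching, α+β = μ(1−μ)/σ² − 1 = (0.16·0.84)/0.0040 − 1 = 33.6000 − 1 = 32.6000.
Since α/(α+β) = μ, α = 0.16·32.6000 = 5.22 and β = 0.84·32.6000 = 27.38.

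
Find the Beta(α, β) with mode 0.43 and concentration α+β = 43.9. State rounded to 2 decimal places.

α = 19.02, β = 24.88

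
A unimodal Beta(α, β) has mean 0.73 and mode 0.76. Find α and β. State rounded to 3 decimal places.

With s = α+β: μ = α/s and mode = (α−1)/(s−2). Eliminating α = μs,
μs − 1 = m(s−2) ⇒ s(μ−m) = 1−2m ⇒ s = -0.52/-0.03 = 17.3333.
So α = μs = 12.653, β = (1−μ)s = 4.680.

α = 12.653, β = 4.680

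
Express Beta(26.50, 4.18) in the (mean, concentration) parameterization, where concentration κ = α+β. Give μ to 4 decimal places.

μ = 0.8638, κ = 30.68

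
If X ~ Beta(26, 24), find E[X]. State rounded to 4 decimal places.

The Beta mean is α/(α+β) = 26/(26+24) = 0.5200.

0.5200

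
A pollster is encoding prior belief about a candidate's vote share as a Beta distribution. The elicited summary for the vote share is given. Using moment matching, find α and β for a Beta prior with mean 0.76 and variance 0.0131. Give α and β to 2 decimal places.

Write ν = α+β; then α = μν and Var = μ(1−μ)/(ν+1).
ν = μ(1−μ)/Var − 1 = 0.1824/0.0131 − 1 = 12.9237.
α = 0.76·12.9237 = 9.82, β = 0.24·12.9237 = 3.10.

α = 9.82, β = 3.10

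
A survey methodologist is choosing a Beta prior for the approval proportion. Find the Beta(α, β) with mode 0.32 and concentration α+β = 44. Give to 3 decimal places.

α = 14.440, β = 29.560

Mode = (α−1)/(κ−2) with κ = α+β, so α−1 = 0.32·42 = 13.440.
α = 14.440; β = κ − α = 29.560.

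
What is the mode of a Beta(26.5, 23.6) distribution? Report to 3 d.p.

The density x^(α−1)(1−x)^(β−1) is maximised at (α−1)/(α+β−2) = 25.5/48.1 = 0.530.

0.530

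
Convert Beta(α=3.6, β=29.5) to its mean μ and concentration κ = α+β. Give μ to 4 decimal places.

μ = 0.1088, κ = 33.1

κ = α+β = 3.6+29.5 = 33.1; μ = α/κ = 3.6/33.1 = 0.1088.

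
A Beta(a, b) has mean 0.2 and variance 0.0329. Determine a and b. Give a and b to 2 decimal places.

a = 0.77, b = 3.09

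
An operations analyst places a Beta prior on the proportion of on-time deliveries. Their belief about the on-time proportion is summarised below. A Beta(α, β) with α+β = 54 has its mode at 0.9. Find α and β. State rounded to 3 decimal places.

α = 47.800, β = 6.200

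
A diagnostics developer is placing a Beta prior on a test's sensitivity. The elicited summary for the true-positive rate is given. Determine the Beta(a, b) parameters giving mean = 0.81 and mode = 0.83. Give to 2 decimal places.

With s = a+b: μ = a/s and mode = (a−1)/(s−2). Eliminating a = μs,
μs − 1 = m(s−2) ⇒ s(μ−m) = 1−2m ⇒ s = -0.66/-0.02 = 33.0000.
So a = μs = 26.73, b = (1−μ)s = 6.27.

a = 26.73, b = 6.27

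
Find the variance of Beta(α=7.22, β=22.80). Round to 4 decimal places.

μ = 7.22/30.02 = 0.240506; Var = μ(1−μ)/(α+β+1) = 0.1826630/31.02 = 0.0059.

0.0059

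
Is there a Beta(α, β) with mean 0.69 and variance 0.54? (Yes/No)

The Beta variance bound is σ² < μ(1−μ).
Here μ(1−μ) = 0.69×0.31 = 0.2139, and 0.54 ≥ 0.2139.

No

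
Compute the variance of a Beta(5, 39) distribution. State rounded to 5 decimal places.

0.00224

μ = 5/44 = 0.113636; Var = μ(1−μ)/(α+β+1) = 0.1007231/45 = 0.00224.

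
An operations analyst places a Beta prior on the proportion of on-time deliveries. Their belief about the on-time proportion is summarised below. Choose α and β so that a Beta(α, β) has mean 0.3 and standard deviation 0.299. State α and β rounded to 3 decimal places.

First σ² = 0.089401. Setting α = μn, β = (1−μ)n with n = α+β,
μ(1−μ)/(n+1) = 0.089401 ⇒ n+1 = 0.21/0.089401 = 2.3490 ⇒ n = 1.3490.
Hence α = 0.3×1.3490 = 0.405, β = 0.7×1.3490 = 0.944.

α = 0.405, β = 0.944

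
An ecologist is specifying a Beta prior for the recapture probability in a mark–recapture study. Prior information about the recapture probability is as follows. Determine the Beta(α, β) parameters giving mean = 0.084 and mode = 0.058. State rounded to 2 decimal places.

With s = α+β: μ = α/s and mode = (α−1)/(s−2). Eliminating α = μs,
μs − 1 = m(s−2) ⇒ s(μ−m) = 1−2m ⇒ s = 0.884/0.026 = 34.0000.
So α = μs = 2.86, β = (1−μ)s = 31.14.

α = 2.86, β = 31.14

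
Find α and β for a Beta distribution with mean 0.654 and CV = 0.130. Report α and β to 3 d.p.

σ = CV·μ = 0.130×0.654 = 0.08502, so σ² = 0.007228.
s+1 = μ(1−μ)/σ² = 0.226284/0.007228 = 31.3049, so s = α+β = 30.3049.
α = μs = 19.819, β = (1−μ)s = 10.485.

α = 19.819, β = 10.485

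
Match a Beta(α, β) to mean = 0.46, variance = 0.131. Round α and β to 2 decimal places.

Write ν = α+β; then α = μν and Var = μ(1−μ)/(ν+1).
ν = μ(1−μ)/Var − 1 = 0.2484/0.131 − 1 = 0.8962.
α = 0.46·0.8962 = 0.41, β = 0.54·0.8962 = 0.48.

α = 0.41, β = 0.48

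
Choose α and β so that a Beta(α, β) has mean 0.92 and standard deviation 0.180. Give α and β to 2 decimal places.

Variance = 0.180² = 0.032400. The moment-matching identity α+β = μ(1−μ)/Var − 1 gives
α+β = 0.0736/0.032400 − 1 = 1.2716, so α = μ·1.2716 = 1.17 and β = (1−μ)·1.2716 = 0.10.

α = 1.17, β = 0.10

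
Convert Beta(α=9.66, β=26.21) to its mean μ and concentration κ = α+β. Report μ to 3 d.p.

μ = 0.269, κ = 35.87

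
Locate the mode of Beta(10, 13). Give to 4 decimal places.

With α,β > 1, mode = (α−1)/(α+β−2) = 9/21 = 0.4286.

0.4286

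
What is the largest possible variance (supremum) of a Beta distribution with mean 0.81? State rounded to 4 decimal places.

Var = μ(1−μ)/(α+β+1), which approaches μ(1−μ) as α+β → 0.
So the supremum is μ(1−μ) = 0.81×0.19 = 0.1539.

0.1539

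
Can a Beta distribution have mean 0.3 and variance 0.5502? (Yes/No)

A Beta with mean μ has variance μ(1−μ)/(α+β+1) < μ(1−μ).
Here μ(1−μ) = 0.3×0.7 = 0.21, and 0.5502 ≥ 0.21.

No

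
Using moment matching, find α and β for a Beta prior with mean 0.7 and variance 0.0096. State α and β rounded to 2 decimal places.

Let s = α+β. The Beta variance is μ(1−μ)/(s+1).
So s+1 = μ(1−μ)/σ² = (0.7×0.3)/0.0096 = 0.21/0.0096 = 21.8750, giving s = 20.8750.
Then α = μs = 0.7×20.8750 = 14.61 and β = (1−μ)s = 0.3×20.8750 = 6.26.

α = 14.61, β = 6.26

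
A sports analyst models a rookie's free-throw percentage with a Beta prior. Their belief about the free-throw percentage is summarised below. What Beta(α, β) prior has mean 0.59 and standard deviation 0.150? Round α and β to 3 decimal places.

α = 5.753, β = 3.998

Variance = 0.150² = 0.022500. The moment-matching identity α+β = μ(1−μ)/Var − 1 gives
α+β = 0.2419/0.022500 − 1 = 9.7511, so α = μ·9.7511 = 5.753 and β = (1−μ)·9.7511 = 3.998.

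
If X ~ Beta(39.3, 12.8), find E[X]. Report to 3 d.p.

The Beta mean is α/(α+β) = 39.3/(39.3+12.8) = 0.754.

0.754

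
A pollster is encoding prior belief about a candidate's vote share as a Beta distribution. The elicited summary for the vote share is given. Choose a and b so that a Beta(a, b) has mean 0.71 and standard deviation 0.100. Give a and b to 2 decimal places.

a = 13.91, b = 5.68

Variance = 0.100² = 0.010000. The moment-matching identity a+b = μ(1−μ)/Var − 1 gives
a+b = 0.2059/0.010000 − 1 = 19.5900, so a = μ·19.5900 = 13.91 and b = (1−μ)·19.5900 = 5.68.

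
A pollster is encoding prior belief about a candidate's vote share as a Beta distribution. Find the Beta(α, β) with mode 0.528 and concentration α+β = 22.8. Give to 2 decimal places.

α = 11.98, β = 10.82

For α,β>1 the mode is (α−1)/(α+β−2), so α = mode·(κ−2)+1 = 0.528×20.8+1 = 11.98.
And β = (1−mode)·(κ−2)+1 = 0.472×20.8+1 = 10.82.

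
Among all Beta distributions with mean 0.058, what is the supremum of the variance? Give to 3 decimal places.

0.055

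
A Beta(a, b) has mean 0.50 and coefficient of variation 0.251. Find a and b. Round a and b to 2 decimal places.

a = 7.44, b = 7.44

σ = CV·μ = 0.251×0.50 = 0.12550, so σ² = 0.015750.
s+1 = μ(1−μ)/σ² = 0.2500/0.015750 = 15.8728, so s = a+b = 14.8728.
a = μs = 7.44, b = (1−μ)s = 7.44.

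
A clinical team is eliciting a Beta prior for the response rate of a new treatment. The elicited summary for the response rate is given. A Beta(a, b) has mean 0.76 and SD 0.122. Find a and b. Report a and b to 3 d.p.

Variance = 0.122² = 0.014884. The moment-matching identity a+b = μ(1−μ)/Var − 1 gives
a+b = 0.1824/0.014884 − 1 = 11.2548, so a = μ·11.2548 = 8.554 and b = (1−μ)·11.2548 = 2.701.

a = 8.554, b = 2.701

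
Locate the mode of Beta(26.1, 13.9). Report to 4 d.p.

0.6605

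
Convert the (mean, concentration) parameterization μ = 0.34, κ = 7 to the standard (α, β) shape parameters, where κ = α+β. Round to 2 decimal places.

α = μκ = 0.34×7 = 2.38 and β = (1−μ)κ = 0.66×7 = 4.62.

α = 2.38, β = 4.62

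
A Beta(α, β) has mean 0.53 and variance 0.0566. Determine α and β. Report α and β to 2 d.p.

Write ν = α+β; then α = μν and Var = μ(1−μ)/(ν+1).
ν = μ(1−μ)/Var − 1 = 0.2491/0.0566 − 1 = 3.4011.
α = 0.53·3.4011 = 1.80, β = 0.47·3.4011 = 1.60.

α = 1.80, β = 1.60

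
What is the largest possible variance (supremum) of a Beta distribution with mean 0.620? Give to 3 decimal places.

0.236

Var = μ(1−μ)/(α+β+1), which approaches μ(1−μ) as α+β → 0.
So the supremum is μ(1−μ) = 0.620×0.380 = 0.236.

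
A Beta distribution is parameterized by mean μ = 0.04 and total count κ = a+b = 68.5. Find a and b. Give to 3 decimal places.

Split κ in proportion μ : (1−μ): a = 0.04·68.5 = 2.740, b = 68.5 − 2.740 = 65.760.

a = 2.740, b = 65.760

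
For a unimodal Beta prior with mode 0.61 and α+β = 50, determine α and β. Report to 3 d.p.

α = 30.280, β = 19.720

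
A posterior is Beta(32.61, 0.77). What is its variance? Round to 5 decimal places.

0.00066

μ = 32.61/33.38 = 0.976932; Var = μ(1−μ)/(α+β+1) = 0.0225356/34.38 = 0.00066.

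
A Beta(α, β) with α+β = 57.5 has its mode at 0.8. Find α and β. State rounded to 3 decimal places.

Mode = (α−1)/(κ−2) with κ = α+β, so α−1 = 0.8·55.5 = 44.400.
α = 45.400; β = κ − α = 12.100.

α = 45.400, β = 12.100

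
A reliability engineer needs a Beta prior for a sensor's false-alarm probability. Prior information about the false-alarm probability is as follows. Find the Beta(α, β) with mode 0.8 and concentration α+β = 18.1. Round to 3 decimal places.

α = 13.880, β = 4.220

Mode = (α−1)/(κ−2) with κ = α+β, so α−1 = 0.8·16.1 = 12.880.
α = 13.880; β = κ − α = 4.220.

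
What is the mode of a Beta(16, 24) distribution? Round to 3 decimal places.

0.395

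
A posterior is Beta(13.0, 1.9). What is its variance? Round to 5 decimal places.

0.00700

Var = αβ/[(α+β)²(α+β+1)] = (13.0×1.9)/(14.9²×15.9) = 24.70/3529.959 = 0.00700.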